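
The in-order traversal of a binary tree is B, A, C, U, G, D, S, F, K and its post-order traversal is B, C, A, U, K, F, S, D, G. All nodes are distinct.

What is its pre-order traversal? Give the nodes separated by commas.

G, U, A, B, C, D, S, F, K

The last element of post-order is the root; it splits in-order into left and right subtrees.
Root G: left subtree has 4 nodes {B, A, C, U}, right has 4 {D, S, F, K}.
  Root U: left subtree has 3 nodes {B, A, C}, right has 0 { }.
    Root A: left subtree has 1 node {B}, right has 1 {C}.
  Root D: left subtree has 0 nodes { }, right has 3 {S, F, K}.
    Root S: left subtree has 0 nodes { }, right has 2 {F, K}.
      Root F: left subtree has 0 nodes { }, right has 1 {K}.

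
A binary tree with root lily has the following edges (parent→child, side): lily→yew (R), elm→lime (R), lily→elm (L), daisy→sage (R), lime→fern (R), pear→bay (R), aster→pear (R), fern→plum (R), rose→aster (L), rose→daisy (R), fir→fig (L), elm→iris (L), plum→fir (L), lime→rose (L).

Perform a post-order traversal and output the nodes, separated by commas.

Post-order visits the left subtree, then the right subtree, then the node.
At lily: go left to elm.
  At elm: go left to iris.
    iris is a leaf — visit iris.
  At elm: go right to lime.
    At lime: go left to rose.
      At rose: go left to aster.
        At aster: no left child.
        At aster: go right to pear.
          At pear: no left child.
          At pear: go right to bay.
            bay is a leaf — visit bay.
          Visit pear.
        Visit aster.
      At rose: go right to daisy.
        At daisy: no left child.
        At daisy: go right to sage.
          sage is a leaf — visit sage.
        Visit daisy.
      Visit rose.
    At lime: go right to fern.
      At fern: no left child.
      At fern: go right to plum.
        At plum: go left to fir.
          At fir: go left to fig.
            fig is a leaf — visit fig.
          At fir: no right child.
          Visit fir.
        At plum: no right child.
        Visit plum.
      Visit fern.
    Visit lime.
  Visit elm.
At lily: go right to yew.
  yew is a leaf — visit yew.
Visit lily.

iris, bay, pear, aster, sage, daisy, rose, fig, fir, plum, fern, lime, elm, yew, lily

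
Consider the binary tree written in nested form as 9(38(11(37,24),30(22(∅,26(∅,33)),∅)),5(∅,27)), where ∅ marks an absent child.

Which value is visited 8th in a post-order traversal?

38

Post-order visits the left subtree, then the right subtree, then the node.
At 9: go left to 38.
  At 38: go left to 11.
    At 11: go left to 37.
      37 is a leaf — visit 37.
    At 11: go right to 24.
      24 is a leaf — visit 24.
    Visit 11.
  At 38: go right to 30.
    At 30: go left to 22.
      At 22: no left child.
      At 22: go right to 26.
        At 26: no left child.
        At 26: go right to 33.
          33 is a leaf — visit 33.
        Visit 26.
      Visit 22.
    At 30: no right child.
    Visit 30.
  Visit 38.
At 9: go right to 5.
  At 5: no left child.
  At 5: go right to 27.
    27 is a leaf — visit 27.
  Visit 5.
Visit 9.
Full post-order sequence: 37, 24, 11, 33, 26, 22, 30, 38, 27, 5, 9.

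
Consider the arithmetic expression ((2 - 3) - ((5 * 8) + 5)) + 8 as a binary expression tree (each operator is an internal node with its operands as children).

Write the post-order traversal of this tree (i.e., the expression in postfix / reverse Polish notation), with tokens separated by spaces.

2 3 - 5 8 * 5 + - 8 +

Post-order on an expression tree gives postfix notation: for each operator, emit left operand, right operand, then the operator.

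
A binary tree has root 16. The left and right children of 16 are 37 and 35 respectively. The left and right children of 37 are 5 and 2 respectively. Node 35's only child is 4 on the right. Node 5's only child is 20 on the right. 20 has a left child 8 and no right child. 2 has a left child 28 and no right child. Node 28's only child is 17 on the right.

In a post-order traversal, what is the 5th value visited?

28

Post-order visits the left subtree, then the right subtree, then the node.
At 16: go left to 37.
  At 37: go left to 5.
    At 5: no left child.
    At 5: go right to 20.
      At 20: go left to 8.
        8 is a leaf — visit 8.
      At 20: no right child.
      Visit 20.
    Visit 5.
  At 37: go right to 2.
    At 2: go left to 28.
      At 28: no left child.
      At 28: go right to 17.
        17 is a leaf — visit 17.
      Visit 28.
    At 2: no right child.
    Visit 2.
  Visit 37.
At 16: go right to 35.
  At 35: no left child.
  At 35: go right to 4.
    4 is a leaf — visit 4.
  Visit 35.
Visit 16.
Full post-order sequence: 8, 20, 5, 17, 28, 2, 37, 4, 35, 16.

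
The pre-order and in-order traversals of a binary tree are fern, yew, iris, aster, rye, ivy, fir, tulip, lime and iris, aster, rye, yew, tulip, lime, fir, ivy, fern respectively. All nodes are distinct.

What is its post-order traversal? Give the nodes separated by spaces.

rye aster iris lime tulip fir ivy yew fern

The first element of pre-order is the root; it splits in-order into left and right subtrees.
Root fern: left subtree has 8 nodes {iris, aster, rye, yew, tulip, lime, fir, ivy}, right has 0 { }.
  Root yew: left subtree has 3 nodes {iris, aster, rye}, right has 4 {tulip, lime, fir, ivy}.
    Root iris: left subtree has 0 nodes { }, right has 2 {aster, rye}.
      Root aster: left subtree has 0 nodes { }, right has 1 {rye}.
    Root ivy: left subtree has 3 nodes {tulip, lime, fir}, right has 0 { }.
      Root fir: left subtree has 2 nodes {tulip, lime}, right has 0 { }.
        Root tulip: left subtree has 0 nodes { }, right has 1 {lime}.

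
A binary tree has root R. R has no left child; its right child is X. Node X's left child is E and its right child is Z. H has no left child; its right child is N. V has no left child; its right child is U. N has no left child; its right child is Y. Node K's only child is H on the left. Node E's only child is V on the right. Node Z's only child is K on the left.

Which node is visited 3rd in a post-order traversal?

E

Post-order visits the left subtree, then the right subtree, then the node.
At R: no left child.
At R: go right to X.
  At X: go left to E.
    At E: no left child.
    At E: go right to V.
      At V: no left child.
      At V: go right to U.
        U is a leaf — visit U.
      Visit V.
    Visit E.
  At X: go right to Z.
    At Z: go left to K.
      At K: go left to H.
        At H: no left child.
        At H: go right to N.
          At N: no left child.
          At N: go right to Y.
            Y is a leaf — visit Y.
          Visit N.
        Visit H.
      At K: no right child.
      Visit K.
    At Z: no right child.
    Visit Z.
  Visit X.
Visit R.
Full post-order sequence: U, V, E, Y, N, H, K, Z, X, R.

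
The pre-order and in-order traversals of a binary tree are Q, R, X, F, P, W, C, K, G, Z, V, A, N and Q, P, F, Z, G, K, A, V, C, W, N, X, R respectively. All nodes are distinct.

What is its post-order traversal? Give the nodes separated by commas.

P, Z, G, A, V, K, C, N, W, F, X, R, Q

The first element of pre-order is the root; it splits in-order into left and right subtrees.
Root Q: left subtree has 0 nodes { }, right has 12 {P, F, Z, G, K, A, V, C, W, N, X, R}.
  Root R: left subtree has 11 nodes {P, F, Z, G, K, A, V, C, W, N, X}, right has 0 { }.
    Root X: left subtree has 10 nodes {P, F, Z, G, K, A, V, C, W, N}, right has 0 { }.
      Root F: left subtree has 1 node {P}, right has 8 {Z, G, K, A, V, C, W, N}.
        Root W: left subtree has 6 nodes {Z, G, K, A, V, C}, right has 1 {N}.
          Root C: left subtree has 5 nodes {Z, G, K, A, V}, right has 0 { }.
            Root K: left subtree has 2 nodes {Z, G}, right has 2 {A, V}.
              Root G: left subtree has 1 node {Z}, right has 0 { }.
              Root V: left subtree has 1 node {A}, right has 0 { }.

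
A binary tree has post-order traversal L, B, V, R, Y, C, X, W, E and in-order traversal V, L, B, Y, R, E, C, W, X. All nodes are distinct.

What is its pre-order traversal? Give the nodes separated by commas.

The last element of post-order is the root; it splits in-order into left and right subtrees.
Root E: left subtree has 5 nodes {V, L, B, Y, R}, right has 3 {C, W, X}.
  Root Y: left subtree has 3 nodes {V, L, B}, right has 1 {R}.
    Root V: left subtree has 0 nodes { }, right has 2 {L, B}.
      Root B: left subtree has 1 node {L}, right has 0 { }.
  Root W: left subtree has 1 node {C}, right has 1 {X}.

E, Y, V, B, L, R, W, C, X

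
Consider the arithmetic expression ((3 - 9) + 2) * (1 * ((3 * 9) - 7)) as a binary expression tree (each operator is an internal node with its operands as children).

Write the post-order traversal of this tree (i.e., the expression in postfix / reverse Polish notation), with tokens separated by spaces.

Post-order on an expression tree gives postfix notation: for each operator, emit left operand, right operand, then the operator.

3 9 - 2 + 1 3 9 * 7 - * *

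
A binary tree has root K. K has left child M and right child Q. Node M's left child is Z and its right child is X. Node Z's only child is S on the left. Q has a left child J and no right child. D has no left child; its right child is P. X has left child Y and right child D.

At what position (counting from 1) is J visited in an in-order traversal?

In-order visits the left subtree, then the node, then the right subtree.
At K: go left to M.
  At M: go left to Z.
    At Z: go left to S.
      S is a leaf — visit S.
    Visit Z.
    At Z: no right child.
  Visit M.
  At M: go right to X.
    At X: go left to Y.
      Y is a leaf — visit Y.
    Visit X.
    At X: go right to D.
      At D: no left child.
      Visit D.
      At D: go right to P.
        P is a leaf — visit P.
Visit K.
At K: go right to Q.
  At Q: go left to J.
    J is a leaf — visit J.
  Visit Q.
  At Q: no right child.
Full in-order sequence: S, Z, M, Y, X, D, P, K, J, Q.

9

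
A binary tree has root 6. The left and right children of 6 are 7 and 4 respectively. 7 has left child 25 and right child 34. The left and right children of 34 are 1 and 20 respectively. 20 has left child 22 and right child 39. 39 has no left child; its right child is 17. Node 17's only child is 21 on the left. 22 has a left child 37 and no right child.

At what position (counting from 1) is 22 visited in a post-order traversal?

4

Post-order visits the left subtree, then the right subtree, then the node.
At 6: go left to 7.
  At 7: go left to 25.
    25 is a leaf — visit 25.
  At 7: go right to 34.
    At 34: go left to 1.
      1 is a leaf — visit 1.
    At 34: go right to 20.
      At 20: go left to 22.
        At 22: go left to 37.
          37 is a leaf — visit 37.
        At 22: no right child.
        Visit 22.
      At 20: go right to 39.
        At 39: no left child.
        At 39: go right to 17.
          At 17: go left to 21.
            21 is a leaf — visit 21.
          At 17: no right child.
          Visit 17.
        Visit 39.
      Visit 20.
    Visit 34.
  Visit 7.
At 6: go right to 4.
  4 is a leaf — visit 4.
Visit 6.
Full post-order sequence: 25, 1, 37, 22, 21, 17, 39, 20, 34, 7, 4, 6.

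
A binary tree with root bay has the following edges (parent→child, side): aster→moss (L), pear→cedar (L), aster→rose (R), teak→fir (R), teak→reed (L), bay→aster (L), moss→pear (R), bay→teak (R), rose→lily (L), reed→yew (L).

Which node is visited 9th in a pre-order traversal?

Pre-order visits the node, then its left subtree, then its right subtree.
Visit bay.
At bay: go left to aster.
  Visit aster.
  At aster: go left to moss.
    Visit moss.
    At moss: no left child.
    At moss: go right to pear.
      Visit pear.
      At pear: go left to cedar.
        cedar is a leaf — visit cedar.
      At pear: no right child.
  At aster: go right to rose.
    Visit rose.
    At rose: go left to lily.
      lily is a leaf — visit lily.
    At rose: no right child.
At bay: go right to teak.
  Visit teak.
  At teak: go left to reed.
    Visit reed.
    At reed: go left to yew.
      yew is a leaf — visit yew.
    At reed: no right child.
  At teak: go right to fir.
    fir is a leaf — visit fir.
Full pre-order sequence: bay, aster, moss, pear, cedar, rose, lily, teak, reed, yew, fir.

reed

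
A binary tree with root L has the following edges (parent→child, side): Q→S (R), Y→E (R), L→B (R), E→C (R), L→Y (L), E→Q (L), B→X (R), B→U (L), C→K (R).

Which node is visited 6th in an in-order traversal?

K

In-order visits the left subtree, then the node, then the right subtree.
At L: go left to Y.
  At Y: no left child.
  Visit Y.
  At Y: go right to E.
    At E: go left to Q.
      At Q: no left child.
      Visit Q.
      At Q: go right to S.
        S is a leaf — visit S.
    Visit E.
    At E: go right to C.
      At C: no left child.
      Visit C.
      At C: go right to K.
        K is a leaf — visit K.
Visit L.
At L: go right to B.
  At B: go left to U.
    U is a leaf — visit U.
  Visit B.
  At B: go right to X.
    X is a leaf — visit X.
Full in-order sequence: Y, Q, S, E, C, K, L, U, B, X.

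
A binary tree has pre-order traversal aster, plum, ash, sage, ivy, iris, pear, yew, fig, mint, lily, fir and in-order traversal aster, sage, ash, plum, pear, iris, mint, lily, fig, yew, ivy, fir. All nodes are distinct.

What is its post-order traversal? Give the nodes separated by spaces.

sage ash pear lily mint fig yew iris fir ivy plum aster

The first element of pre-order is the root; it splits in-order into left and right subtrees.
Root aster: left subtree has 0 nodes { }, right has 11 {sage, ash, plum, pear, iris, mint, lily, fig, yew, ivy, fir}.
  Root plum: left subtree has 2 nodes {sage, ash}, right has 8 {pear, iris, mint, lily, fig, yew, ivy, fir}.
    Root ash: left subtree has 1 node {sage}, right has 0 { }.
    Root ivy: left subtree has 6 nodes {pear, iris, mint, lily, fig, yew}, right has 1 {fir}.
      Root iris: left subtree has 1 node {pear}, right has 4 {mint, lily, fig, yew}.
        Root yew: left subtree has 3 nodes {mint, lily, fig}, right has 0 { }.
          Root fig: left subtree has 2 nodes {mint, lily}, right has 0 { }.
            Root mint: left subtree has 0 nodes { }, right has 1 {lily}.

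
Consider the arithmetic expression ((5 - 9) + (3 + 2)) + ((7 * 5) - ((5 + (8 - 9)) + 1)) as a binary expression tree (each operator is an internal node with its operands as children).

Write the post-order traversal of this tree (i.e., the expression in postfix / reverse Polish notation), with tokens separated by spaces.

Post-order on an expression tree gives postfix notation: for each operator, emit left operand, right operand, then the operator.

5 9 - 3 2 + + 7 5 * 5 8 9 - + 1 + - +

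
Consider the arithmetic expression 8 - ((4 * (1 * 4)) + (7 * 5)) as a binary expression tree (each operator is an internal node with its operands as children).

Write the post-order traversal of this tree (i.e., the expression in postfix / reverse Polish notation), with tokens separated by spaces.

8 4 1 4 * * 7 5 * + -

Post-order on an expression tree gives postfix notation: for each operator, emit left operand, right operand, then the operator.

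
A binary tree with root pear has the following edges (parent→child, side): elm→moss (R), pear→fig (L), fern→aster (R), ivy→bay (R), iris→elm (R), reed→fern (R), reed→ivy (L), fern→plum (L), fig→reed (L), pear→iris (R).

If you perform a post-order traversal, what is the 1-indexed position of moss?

Post-order visits the left subtree, then the right subtree, then the node.
At pear: go left to fig.
  At fig: go left to reed.
    At reed: go left to ivy.
      At ivy: no left child.
      At ivy: go right to bay.
        bay is a leaf — visit bay.
      Visit ivy.
    At reed: go right to fern.
      At fern: go left to plum.
        plum is a leaf — visit plum.
      At fern: go right to aster.
        aster is a leaf — visit aster.
      Visit fern.
    Visit reed.
  At fig: no right child.
  Visit fig.
At pear: go right to iris.
  At iris: no left child.
  At iris: go right to elm.
    At elm: no left child.
    At elm: go right to moss.
      moss is a leaf — visit moss.
    Visit elm.
  Visit iris.
Visit pear.
Full post-order sequence: bay, ivy, plum, aster, fern, reed, fig, moss, elm, iris, pear.

8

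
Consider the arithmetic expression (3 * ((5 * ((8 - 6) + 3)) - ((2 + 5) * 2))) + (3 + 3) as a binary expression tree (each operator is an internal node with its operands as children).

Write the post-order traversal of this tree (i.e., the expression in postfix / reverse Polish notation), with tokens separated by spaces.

Post-order on an expression tree gives postfix notation: for each operator, emit left operand, right operand, then the operator.

3 5 8 6 - 3 + * 2 5 + 2 * - * 3 3 + +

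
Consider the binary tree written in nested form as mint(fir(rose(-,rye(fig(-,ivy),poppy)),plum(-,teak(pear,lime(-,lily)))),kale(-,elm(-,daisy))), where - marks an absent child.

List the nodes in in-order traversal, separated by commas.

In-order visits the left subtree, then the node, then the right subtree.
At mint: go left to fir.
  At fir: go left to rose.
    At rose: no left child.
    Visit rose.
    At rose: go right to rye.
      At rye: go left to fig.
        At fig: no left child.
        Visit fig.
        At fig: go right to ivy.
          ivy is a leaf — visit ivy.
      Visit rye.
      At rye: go right to poppy.
        poppy is a leaf — visit poppy.
  Visit fir.
  At fir: go right to plum.
    At plum: no left child.
    Visit plum.
    At plum: go right to teak.
      At teak: go left to pear.
        pear is a leaf — visit pear.
      Visit teak.
      At teak: go right to lime.
        At lime: no left child.
        Visit lime.
        At lime: go right to lily.
          lily is a leaf — visit lily.
Visit mint.
At mint: go right to kale.
  At kale: no left child.
  Visit kale.
  At kale: go right to elm.
    At elm: no left child.
    Visit elm.
    At elm: go right to daisy.
      daisy is a leaf — visit daisy.

rose, fig, ivy, rye, poppy, fir, plum, pear, teak, lime, lily, mint, kale, elm, daisy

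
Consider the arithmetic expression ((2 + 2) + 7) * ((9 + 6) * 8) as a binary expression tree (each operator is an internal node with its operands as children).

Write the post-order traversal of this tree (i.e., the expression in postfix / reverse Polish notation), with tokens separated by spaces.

2 2 + 7 + 9 6 + 8 * *

Post-order on an expression tree gives postfix notation: for each operator, emit left operand, right operand, then the operator.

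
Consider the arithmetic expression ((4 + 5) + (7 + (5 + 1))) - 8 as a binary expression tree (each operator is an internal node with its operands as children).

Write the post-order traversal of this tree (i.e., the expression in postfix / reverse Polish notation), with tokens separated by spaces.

Post-order on an expression tree gives postfix notation: for each operator, emit left operand, right operand, then the operator.

4 5 + 7 5 1 + + + 8 -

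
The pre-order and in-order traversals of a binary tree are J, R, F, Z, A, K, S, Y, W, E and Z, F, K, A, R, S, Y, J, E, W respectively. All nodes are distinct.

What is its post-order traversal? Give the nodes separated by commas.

The first element of pre-order is the root; it splits in-order into left and right subtrees.
Root J: left subtree has 7 nodes {Z, F, K, A, R, S, Y}, right has 2 {E, W}.
  Root R: left subtree has 4 nodes {Z, F, K, A}, right has 2 {S, Y}.
    Root F: left subtree has 1 node {Z}, right has 2 {K, A}.
      Root A: left subtree has 1 node {K}, right has 0 { }.
    Root S: left subtree has 0 nodes { }, right has 1 {Y}.
  Root W: left subtree has 1 node {E}, right has 0 { }.

Z, K, A, F, Y, S, R, E, W, J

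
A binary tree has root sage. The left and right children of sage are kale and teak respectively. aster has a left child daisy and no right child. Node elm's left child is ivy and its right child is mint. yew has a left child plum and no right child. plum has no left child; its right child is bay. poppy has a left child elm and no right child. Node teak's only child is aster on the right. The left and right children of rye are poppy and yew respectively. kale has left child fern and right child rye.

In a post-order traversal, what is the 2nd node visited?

ivy

Post-order visits the left subtree, then the right subtree, then the node.
At sage: go left to kale.
  At kale: go left to fern.
    fern is a leaf — visit fern.
  At kale: go right to rye.
    At rye: go left to poppy.
      At poppy: go left to elm.
        At elm: go left to ivy.
          ivy is a leaf — visit ivy.
        At elm: go right to mint.
          mint is a leaf — visit mint.
        Visit elm.
      At poppy: no right child.
      Visit poppy.
    At rye: go right to yew.
      At yew: go left to plum.
        At plum: no left child.
        At plum: go right to bay.
          bay is a leaf — visit bay.
        Visit plum.
      At yew: no right child.
      Visit yew.
    Visit rye.
  Visit kale.
At sage: go right to teak.
  At teak: no left child.
  At teak: go right to aster.
    At aster: go left to daisy.
      daisy is a leaf — visit daisy.
    At aster: no right child.
    Visit aster.
  Visit teak.
Visit sage.
Full post-order sequence: fern, ivy, mint, elm, poppy, bay, plum, yew, rye, kale, daisy, aster, teak, sage.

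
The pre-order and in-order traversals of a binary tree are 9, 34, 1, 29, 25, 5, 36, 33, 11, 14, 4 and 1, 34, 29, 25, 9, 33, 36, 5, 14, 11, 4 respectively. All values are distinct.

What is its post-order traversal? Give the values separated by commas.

The first element of pre-order is the root; it splits in-order into left and right subtrees.
Root 9: left subtree has 4 nodes {1, 34, 29, 25}, right has 6 {33, 36, 5, 14, 11, 4}.
  Root 34: left subtree has 1 node {1}, right has 2 {29, 25}.
    Root 29: left subtree has 0 nodes { }, right has 1 {25}.
  Root 5: left subtree has 2 nodes {33, 36}, right has 3 {14, 11, 4}.
    Root 36: left subtree has 1 node {33}, right has 0 { }.
    Root 11: left subtree has 1 node {14}, right has 1 {4}.

1, 25, 29, 34, 33, 36, 14, 4, 11, 5, 9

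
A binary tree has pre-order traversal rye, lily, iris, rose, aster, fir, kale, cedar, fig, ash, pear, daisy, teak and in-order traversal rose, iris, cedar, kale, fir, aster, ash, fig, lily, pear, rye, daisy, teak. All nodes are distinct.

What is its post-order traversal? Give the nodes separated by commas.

rose, cedar, kale, fir, ash, fig, aster, iris, pear, lily, teak, daisy, rye

The first element of pre-order is the root; it splits in-order into left and right subtrees.
Root rye: left subtree has 10 nodes {rose, iris, cedar, kale, fir, aster, ash, fig, lily, pear}, right has 2 {daisy, teak}.
  Root lily: left subtree has 8 nodes {rose, iris, cedar, kale, fir, aster, ash, fig}, right has 1 {pear}.
    Root iris: left subtree has 1 node {rose}, right has 6 {cedar, kale, fir, aster, ash, fig}.
      Root aster: left subtree has 3 nodes {cedar, kale, fir}, right has 2 {ash, fig}.
        Root fir: left subtree has 2 nodes {cedar, kale}, right has 0 { }.
          Root kale: left subtree has 1 node {cedar}, right has 0 { }.
        Root fig: left subtree has 1 node {ash}, right has 0 { }.
  Root daisy: left subtree has 0 nodes { }, right has 1 {teak}.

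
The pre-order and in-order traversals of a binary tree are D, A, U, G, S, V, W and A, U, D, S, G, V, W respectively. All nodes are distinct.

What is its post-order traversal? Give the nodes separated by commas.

The first element of pre-order is the root; it splits in-order into left and right subtrees.
Root D: left subtree has 2 nodes {A, U}, right has 4 {S, G, V, W}.
  Root A: left subtree has 0 nodes { }, right has 1 {U}.
  Root G: left subtree has 1 node {S}, right has 2 {V, W}.
    Root V: left subtree has 0 nodes { }, right has 1 {W}.

U, A, S, W, V, G, D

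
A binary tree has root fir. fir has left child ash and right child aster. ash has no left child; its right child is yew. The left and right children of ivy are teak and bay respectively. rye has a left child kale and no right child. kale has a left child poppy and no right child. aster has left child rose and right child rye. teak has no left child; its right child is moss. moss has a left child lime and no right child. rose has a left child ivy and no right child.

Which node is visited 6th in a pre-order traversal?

ivy

Pre-order visits the node, then its left subtree, then its right subtree.
Visit fir.
At fir: go left to ash.
  Visit ash.
  At ash: no left child.
  At ash: go right to yew.
    yew is a leaf — visit yew.
At fir: go right to aster.
  Visit aster.
  At aster: go left to rose.
    Visit rose.
    At rose: go left to ivy.
      Visit ivy.
      At ivy: go left to teak.
        Visit teak.
        At teak: no left child.
        At teak: go right to moss.
          Visit moss.
          At moss: go left to lime.
            lime is a leaf — visit lime.
          At moss: no right child.
      At ivy: go right to bay.
        bay is a leaf — visit bay.
    At rose: no right child.
  At aster: go right to rye.
    Visit rye.
    At rye: go left to kale.
      Visit kale.
      At kale: go left to poppy.
        poppy is a leaf — visit poppy.
      At kale: no right child.
    At rye: no right child.
Full pre-order sequence: fir, ash, yew, aster, rose, ivy, teak, moss, lime, bay, rye, kale, poppy.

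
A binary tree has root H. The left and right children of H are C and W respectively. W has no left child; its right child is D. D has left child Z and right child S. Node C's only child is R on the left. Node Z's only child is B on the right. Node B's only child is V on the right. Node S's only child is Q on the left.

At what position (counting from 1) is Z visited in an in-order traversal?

In-order visits the left subtree, then the node, then the right subtree.
At H: go left to C.
  At C: go left to R.
    R is a leaf — visit R.
  Visit C.
  At C: no right child.
Visit H.
At H: go right to W.
  At W: no left child.
  Visit W.
  At W: go right to D.
    At D: go left to Z.
      At Z: no left child.
      Visit Z.
      At Z: go right to B.
        At B: no left child.
        Visit B.
        At B: go right to V.
          V is a leaf — visit V.
    Visit D.
    At D: go right to S.
      At S: go left to Q.
        Q is a leaf — visit Q.
      Visit S.
      At S: no right child.
Full in-order sequence: R, C, H, W, Z, B, V, D, Q, S.

5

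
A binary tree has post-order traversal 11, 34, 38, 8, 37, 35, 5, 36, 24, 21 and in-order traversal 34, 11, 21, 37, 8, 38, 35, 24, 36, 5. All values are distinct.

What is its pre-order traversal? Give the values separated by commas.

The last element of post-order is the root; it splits in-order into left and right subtrees.
Root 21: left subtree has 2 nodes {34, 11}, right has 7 {37, 8, 38, 35, 24, 36, 5}.
  Root 34: left subtree has 0 nodes { }, right has 1 {11}.
  Root 24: left subtree has 4 nodes {37, 8, 38, 35}, right has 2 {36, 5}.
    Root 35: left subtree has 3 nodes {37, 8, 38}, right has 0 { }.
      Root 37: left subtree has 0 nodes { }, right has 2 {8, 38}.
        Root 8: left subtree has 0 nodes { }, right has 1 {38}.
    Root 36: left subtree has 0 nodes { }, right has 1 {5}.

21, 34, 11, 24, 35, 37, 8, 38, 36, 5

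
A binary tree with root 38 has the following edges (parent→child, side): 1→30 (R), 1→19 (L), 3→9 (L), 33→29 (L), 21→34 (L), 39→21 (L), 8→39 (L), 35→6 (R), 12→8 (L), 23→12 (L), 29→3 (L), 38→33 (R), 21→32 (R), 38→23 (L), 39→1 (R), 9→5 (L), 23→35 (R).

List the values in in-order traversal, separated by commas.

34, 21, 32, 39, 19, 1, 30, 8, 12, 23, 35, 6, 38, 5, 9, 3, 29, 33

In-order visits the left subtree, then the node, then the right subtree.
At 38: go left to 23.
  At 23: go left to 12.
    At 12: go left to 8.
      At 8: go left to 39.
        At 39: go left to 21.
          At 21: go left to 34.
            34 is a leaf — visit 34.
          Visit 21.
          At 21: go right to 32.
            32 is a leaf — visit 32.
        Visit 39.
        At 39: go right to 1.
          At 1: go left to 19.
            19 is a leaf — visit 19.
          Visit 1.
          At 1: go right to 30.
            30 is a leaf — visit 30.
      Visit 8.
      At 8: no right child.
    Visit 12.
    At 12: no right child.
  Visit 23.
  At 23: go right to 35.
    At 35: no left child.
    Visit 35.
    At 35: go right to 6.
      6 is a leaf — visit 6.
Visit 38.
At 38: go right to 33.
  At 33: go left to 29.
    At 29: go left to 3.
      At 3: go left to 9.
        At 9: go left to 5.
          5 is a leaf — visit 5.
        Visit 9.
        At 9: no right child.
      Visit 3.
      At 3: no right child.
    Visit 29.
    At 29: no right child.
  Visit 33.
  At 33: no right child.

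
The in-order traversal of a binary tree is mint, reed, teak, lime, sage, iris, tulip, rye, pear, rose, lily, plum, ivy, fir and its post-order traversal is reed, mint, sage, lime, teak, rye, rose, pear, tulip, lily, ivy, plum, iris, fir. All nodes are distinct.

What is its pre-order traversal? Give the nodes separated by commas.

The last element of post-order is the root; it splits in-order into left and right subtrees.
Root fir: left subtree has 13 nodes {mint, reed, teak, lime, sage, iris, tulip, rye, pear, rose, lily, plum, ivy}, right has 0 { }.
  Root iris: left subtree has 5 nodes {mint, reed, teak, lime, sage}, right has 7 {tulip, rye, pear, rose, lily, plum, ivy}.
    Root teak: left subtree has 2 nodes {mint, reed}, right has 2 {lime, sage}.
      Root mint: left subtree has 0 nodes { }, right has 1 {reed}.
      Root lime: left subtree has 0 nodes { }, right has 1 {sage}.
    Root plum: left subtree has 5 nodes {tulip, rye, pear, rose, lily}, right has 1 {ivy}.
      Root lily: left subtree has 4 nodes {tulip, rye, pear, rose}, right has 0 { }.
        Root tulip: left subtree has 0 nodes { }, right has 3 {rye, pear, rose}.
          Root pear: left subtree has 1 node {rye}, right has 1 {rose}.

fir, iris, teak, mint, reed, lime, sage, plum, lily, tulip, pear, rye, rose, ivy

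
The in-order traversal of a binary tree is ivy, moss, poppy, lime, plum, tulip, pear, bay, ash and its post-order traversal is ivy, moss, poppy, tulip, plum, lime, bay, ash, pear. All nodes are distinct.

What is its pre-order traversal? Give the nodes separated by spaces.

The last element of post-order is the root; it splits in-order into left and right subtrees.
Root pear: left subtree has 6 nodes {ivy, moss, poppy, lime, plum, tulip}, right has 2 {bay, ash}.
  Root lime: left subtree has 3 nodes {ivy, moss, poppy}, right has 2 {plum, tulip}.
    Root poppy: left subtree has 2 nodes {ivy, moss}, right has 0 { }.
      Root moss: left subtree has 1 node {ivy}, right has 0 { }.
    Root plum: left subtree has 0 nodes { }, right has 1 {tulip}.
  Root ash: left subtree has 1 node {bay}, right has 0 { }.

pear lime poppy moss ivy plum tulip ash bay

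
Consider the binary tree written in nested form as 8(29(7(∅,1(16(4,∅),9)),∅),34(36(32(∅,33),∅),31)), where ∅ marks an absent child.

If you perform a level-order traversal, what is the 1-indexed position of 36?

5

Level-order visits nodes level by level from the root, left to right within each level.
Level 0: 8
Level 1: 29, 34
Level 2: 7, 36, 31
Level 3: 1, 32
Level 4: 16, 9, 33
Level 5: 4
Full level-order sequence: 8, 29, 34, 7, 36, 31, 1, 32, 16, 9, 33, 4.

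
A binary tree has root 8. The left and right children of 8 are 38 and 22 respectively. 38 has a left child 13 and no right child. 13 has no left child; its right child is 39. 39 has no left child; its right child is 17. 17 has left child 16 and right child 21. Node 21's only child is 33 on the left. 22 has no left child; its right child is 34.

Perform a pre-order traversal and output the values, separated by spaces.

8 38 13 39 17 16 21 33 22 34

Pre-order visits the node, then its left subtree, then its right subtree.
Visit 8.
At 8: go left to 38.
  Visit 38.
  At 38: go left to 13.
    Visit 13.
    At 13: no left child.
    At 13: go right to 39.
      Visit 39.
      At 39: no left child.
      At 39: go right to 17.
        Visit 17.
        At 17: go left to 16.
          16 is a leaf — visit 16.
        At 17: go right to 21.
          Visit 21.
          At 21: go left to 33.
            33 is a leaf — visit 33.
          At 21: no right child.
  At 38: no right child.
At 8: go right to 22.
  Visit 22.
  At 22: no left child.
  At 22: go right to 34.
    34 is a leaf — visit 34.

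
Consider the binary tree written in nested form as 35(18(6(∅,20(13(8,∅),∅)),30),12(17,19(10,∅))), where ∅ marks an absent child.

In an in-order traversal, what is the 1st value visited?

6

In-order visits the left subtree, then the node, then the right subtree.
At 35: go left to 18.
  At 18: go left to 6.
    At 6: no left child.
    Visit 6.
    At 6: go right to 20.
      At 20: go left to 13.
        At 13: go left to 8.
          8 is a leaf — visit 8.
        Visit 13.
        At 13: no right child.
      Visit 20.
      At 20: no right child.
  Visit 18.
  At 18: go right to 30.
    30 is a leaf — visit 30.
Visit 35.
At 35: go right to 12.
  At 12: go left to 17.
    17 is a leaf — visit 17.
  Visit 12.
  At 12: go right to 19.
    At 19: go left to 10.
      10 is a leaf — visit 10.
    Visit 19.
    At 19: no right child.
Full in-order sequence: 6, 8, 13, 20, 18, 30, 35, 17, 12, 10, 19.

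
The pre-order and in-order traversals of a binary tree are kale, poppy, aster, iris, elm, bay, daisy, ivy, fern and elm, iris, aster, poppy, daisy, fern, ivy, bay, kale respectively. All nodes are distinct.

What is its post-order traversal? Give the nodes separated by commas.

The first element of pre-order is the root; it splits in-order into left and right subtrees.
Root kale: left subtree has 8 nodes {elm, iris, aster, poppy, daisy, fern, ivy, bay}, right has 0 { }.
  Root poppy: left subtree has 3 nodes {elm, iris, aster}, right has 4 {daisy, fern, ivy, bay}.
    Root aster: left subtree has 2 nodes {elm, iris}, right has 0 { }.
      Root iris: left subtree has 1 node {elm}, right has 0 { }.
    Root bay: left subtree has 3 nodes {daisy, fern, ivy}, right has 0 { }.
      Root daisy: left subtree has 0 nodes { }, right has 2 {fern, ivy}.
        Root ivy: left subtree has 1 node {fern}, right has 0 { }.

elm, iris, aster, fern, ivy, daisy, bay, poppy, kale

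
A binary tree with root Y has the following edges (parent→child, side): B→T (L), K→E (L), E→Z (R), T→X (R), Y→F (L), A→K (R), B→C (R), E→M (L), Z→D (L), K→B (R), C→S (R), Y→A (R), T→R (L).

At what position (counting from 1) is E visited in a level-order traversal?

5

Level-order visits nodes level by level from the root, left to right within each level.
Level 0: Y
Level 1: F, A
Level 2: K
Level 3: E, B
Level 4: M, Z, T, C
Level 5: D, R, X, S
Full level-order sequence: Y, F, A, K, E, B, M, Z, T, C, D, R, X, S.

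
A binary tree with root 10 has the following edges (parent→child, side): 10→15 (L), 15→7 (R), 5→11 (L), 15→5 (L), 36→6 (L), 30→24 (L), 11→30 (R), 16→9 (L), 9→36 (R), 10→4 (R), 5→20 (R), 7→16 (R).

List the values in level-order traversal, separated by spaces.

10 15 4 5 7 11 20 16 30 9 24 36 6

Level-order visits nodes level by level from the root, left to right within each level.
Level 0: 10
Level 1: 15, 4
Level 2: 5, 7
Level 3: 11, 20, 16
Level 4: 30, 9
Level 5: 24, 36
Level 6: 6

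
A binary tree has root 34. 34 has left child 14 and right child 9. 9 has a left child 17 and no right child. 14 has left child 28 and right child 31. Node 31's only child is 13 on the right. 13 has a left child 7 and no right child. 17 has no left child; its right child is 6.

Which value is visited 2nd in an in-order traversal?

14

In-order visits the left subtree, then the node, then the right subtree.
At 34: go left to 14.
  At 14: go left to 28.
    28 is a leaf — visit 28.
  Visit 14.
  At 14: go right to 31.
    At 31: no left child.
    Visit 31.
    At 31: go right to 13.
      At 13: go left to 7.
        7 is a leaf — visit 7.
      Visit 13.
      At 13: no right child.
Visit 34.
At 34: go right to 9.
  At 9: go left to 17.
    At 17: no left child.
    Visit 17.
    At 17: go right to 6.
      6 is a leaf — visit 6.
  Visit 9.
  At 9: no right child.
Full in-order sequence: 28, 14, 31, 7, 13, 34, 17, 6, 9.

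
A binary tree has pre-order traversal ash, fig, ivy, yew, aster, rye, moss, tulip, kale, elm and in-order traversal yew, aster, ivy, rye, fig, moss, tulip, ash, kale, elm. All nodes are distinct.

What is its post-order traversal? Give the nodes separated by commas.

aster, yew, rye, ivy, tulip, moss, fig, elm, kale, ash

The first element of pre-order is the root; it splits in-order into left and right subtrees.
Root ash: left subtree has 7 nodes {yew, aster, ivy, rye, fig, moss, tulip}, right has 2 {kale, elm}.
  Root fig: left subtree has 4 nodes {yew, aster, ivy, rye}, right has 2 {moss, tulip}.
    Root ivy: left subtree has 2 nodes {yew, aster}, right has 1 {rye}.
      Root yew: left subtree has 0 nodes { }, right has 1 {aster}.
    Root moss: left subtree has 0 nodes { }, right has 1 {tulip}.
  Root kale: left subtree has 0 nodes { }, right has 1 {elm}.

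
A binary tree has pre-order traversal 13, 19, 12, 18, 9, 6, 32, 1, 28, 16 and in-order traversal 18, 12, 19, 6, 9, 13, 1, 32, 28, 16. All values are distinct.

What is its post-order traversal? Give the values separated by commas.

The first element of pre-order is the root; it splits in-order into left and right subtrees.
Root 13: left subtree has 5 nodes {18, 12, 19, 6, 9}, right has 4 {1, 32, 28, 16}.
  Root 19: left subtree has 2 nodes {18, 12}, right has 2 {6, 9}.
    Root 12: left subtree has 1 node {18}, right has 0 { }.
    Root 9: left subtree has 1 node {6}, right has 0 { }.
  Root 32: left subtree has 1 node {1}, right has 2 {28, 16}.
    Root 28: left subtree has 0 nodes { }, right has 1 {16}.

18, 12, 6, 9, 19, 1, 16, 28, 32, 13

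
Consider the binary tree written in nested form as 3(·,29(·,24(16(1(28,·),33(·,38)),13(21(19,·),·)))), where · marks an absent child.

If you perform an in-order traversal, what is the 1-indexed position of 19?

In-order visits the left subtree, then the node, then the right subtree.
At 3: no left child.
Visit 3.
At 3: go right to 29.
  At 29: no left child.
  Visit 29.
  At 29: go right to 24.
    At 24: go left to 16.
      At 16: go left to 1.
        At 1: go left to 28.
          28 is a leaf — visit 28.
        Visit 1.
        At 1: no right child.
      Visit 16.
      At 16: go right to 33.
        At 33: no left child.
        Visit 33.
        At 33: go right to 38.
          38 is a leaf — visit 38.
    Visit 24.
    At 24: go right to 13.
      At 13: go left to 21.
        At 21: go left to 19.
          19 is a leaf — visit 19.
        Visit 21.
        At 21: no right child.
      Visit 13.
      At 13: no right child.
Full in-order sequence: 3, 29, 28, 1, 16, 33, 38, 24, 19, 21, 13.

9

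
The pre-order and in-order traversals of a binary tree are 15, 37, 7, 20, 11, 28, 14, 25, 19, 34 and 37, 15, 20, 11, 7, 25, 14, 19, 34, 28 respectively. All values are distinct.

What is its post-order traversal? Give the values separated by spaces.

37 11 20 25 34 19 14 28 7 15

The first element of pre-order is the root; it splits in-order into left and right subtrees.
Root 15: left subtree has 1 node {37}, right has 8 {20, 11, 7, 25, 14, 19, 34, 28}.
  Root 7: left subtree has 2 nodes {20, 11}, right has 5 {25, 14, 19, 34, 28}.
    Root 20: left subtree has 0 nodes { }, right has 1 {11}.
    Root 28: left subtree has 4 nodes {25, 14, 19, 34}, right has 0 { }.
      Root 14: left subtree has 1 node {25}, right has 2 {19, 34}.
        Root 19: left subtree has 0 nodes { }, right has 1 {34}.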